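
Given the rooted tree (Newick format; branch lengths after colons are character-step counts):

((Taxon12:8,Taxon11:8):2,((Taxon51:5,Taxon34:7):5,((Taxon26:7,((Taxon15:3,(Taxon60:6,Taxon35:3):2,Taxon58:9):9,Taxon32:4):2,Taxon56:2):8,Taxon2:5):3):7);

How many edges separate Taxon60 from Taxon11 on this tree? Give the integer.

9

The MRCA of Taxon60 and Taxon11 is the root of the tree.
From Taxon60 up to that node: 7 branches. From Taxon11 up to the same node: 2 branches. Total: 7 + 2 = 9.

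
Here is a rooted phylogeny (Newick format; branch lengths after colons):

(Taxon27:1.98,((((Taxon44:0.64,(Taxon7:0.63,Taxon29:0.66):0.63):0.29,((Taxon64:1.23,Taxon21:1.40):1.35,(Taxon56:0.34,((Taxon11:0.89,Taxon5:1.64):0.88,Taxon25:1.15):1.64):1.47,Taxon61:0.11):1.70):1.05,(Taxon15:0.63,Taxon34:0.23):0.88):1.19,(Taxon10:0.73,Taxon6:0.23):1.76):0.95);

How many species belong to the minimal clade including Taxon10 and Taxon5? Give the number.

14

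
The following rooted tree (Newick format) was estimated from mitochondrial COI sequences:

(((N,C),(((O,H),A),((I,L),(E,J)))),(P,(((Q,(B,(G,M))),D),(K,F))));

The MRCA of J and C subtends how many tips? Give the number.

9

The MRCA of J and C is the node subtending ((N,C),(((O,H),A),((I,L),(E,J)))).
That clade contains 9 terminal taxa: A, C, E, H, I, J, L, N, O.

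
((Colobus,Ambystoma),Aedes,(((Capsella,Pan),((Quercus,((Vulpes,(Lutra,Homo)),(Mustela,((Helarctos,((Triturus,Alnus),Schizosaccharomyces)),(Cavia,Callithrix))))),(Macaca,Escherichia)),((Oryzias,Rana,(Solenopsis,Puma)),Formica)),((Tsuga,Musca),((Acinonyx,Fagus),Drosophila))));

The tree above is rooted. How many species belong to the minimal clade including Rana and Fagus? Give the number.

The MRCA of Rana and Fagus is the node subtending (((Capsella,Pan),((Quercus,((Vulpes,(Lutra,Homo)),(Mustela,((Helarctos,((Triturus,Alnus),Schizosaccharomyces)),(Cavia,Callithrix))))),(Macaca,Escherichia)),((Oryzias,Rana,(Solenopsis,Puma)),Formica)),((Tsuga,Musca),((Acinonyx,Fagus),Drosophila))).
That clade contains 25 terminal taxa: Acinonyx, Alnus, Callithrix, Capsella, Cavia, Drosophila, Escherichia, Fagus, Formica, Helarctos, Homo, Lutra, Macaca, Musca, Mustela, Oryzias, Pan, Puma, Quercus, Rana, Schizosaccharomyces, Solenopsis, Triturus, Tsuga, Vulpes.

25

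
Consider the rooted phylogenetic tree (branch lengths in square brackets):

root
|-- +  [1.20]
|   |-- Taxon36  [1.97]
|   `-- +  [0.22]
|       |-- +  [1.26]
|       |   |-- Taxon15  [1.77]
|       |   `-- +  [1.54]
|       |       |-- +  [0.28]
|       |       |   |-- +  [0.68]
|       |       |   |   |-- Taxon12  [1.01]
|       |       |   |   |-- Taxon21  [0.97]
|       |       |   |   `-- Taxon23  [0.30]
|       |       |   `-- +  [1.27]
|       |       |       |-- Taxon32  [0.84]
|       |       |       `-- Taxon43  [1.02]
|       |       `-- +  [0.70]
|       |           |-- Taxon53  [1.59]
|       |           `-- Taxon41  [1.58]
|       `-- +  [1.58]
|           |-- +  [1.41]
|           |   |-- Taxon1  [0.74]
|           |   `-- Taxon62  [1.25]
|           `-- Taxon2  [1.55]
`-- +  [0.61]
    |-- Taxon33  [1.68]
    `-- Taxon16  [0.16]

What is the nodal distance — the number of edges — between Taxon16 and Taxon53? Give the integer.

The MRCA of Taxon16 and Taxon53 is the root of the tree.
From Taxon16 up to that node: 2 branches. From Taxon53 up to the same node: 6 branches. Total: 2 + 6 = 8.

8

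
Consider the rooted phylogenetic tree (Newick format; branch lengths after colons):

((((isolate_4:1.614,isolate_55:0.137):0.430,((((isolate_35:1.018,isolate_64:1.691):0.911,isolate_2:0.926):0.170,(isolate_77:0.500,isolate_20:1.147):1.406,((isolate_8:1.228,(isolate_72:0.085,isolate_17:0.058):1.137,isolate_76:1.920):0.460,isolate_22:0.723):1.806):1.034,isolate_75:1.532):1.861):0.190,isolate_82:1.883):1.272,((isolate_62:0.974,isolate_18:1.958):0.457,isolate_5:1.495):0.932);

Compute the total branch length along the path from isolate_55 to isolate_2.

The path runs isolate_55 → … → MRCA → … → isolate_2; the MRCA is the node subtending ((isolate_4,isolate_55),((((isolate_35,isolate_64),isolate_2),(isolate_77,isolate_20),((isolate_8,(isolate_72,isolate_17),isolate_76),isolate_22)),isolate_75)).
Branch lengths along that path: 0.137 + 0.430 + 1.861 + 1.034 + 0.170 + 0.926 = 4.558.

4.558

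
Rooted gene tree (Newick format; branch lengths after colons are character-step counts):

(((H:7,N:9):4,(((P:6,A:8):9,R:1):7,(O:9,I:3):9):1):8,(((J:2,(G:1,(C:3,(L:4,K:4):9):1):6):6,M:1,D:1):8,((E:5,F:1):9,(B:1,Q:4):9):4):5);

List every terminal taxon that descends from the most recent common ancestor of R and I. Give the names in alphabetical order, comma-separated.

Tracing R: it sits inside ((P,A),R).
Tracing I: it sits inside (O,I).
The smallest clade enclosing both is (((P,A),R),(O,I)); the answer is its 5 terminal taxa in alphabetical order.

A, I, O, P, R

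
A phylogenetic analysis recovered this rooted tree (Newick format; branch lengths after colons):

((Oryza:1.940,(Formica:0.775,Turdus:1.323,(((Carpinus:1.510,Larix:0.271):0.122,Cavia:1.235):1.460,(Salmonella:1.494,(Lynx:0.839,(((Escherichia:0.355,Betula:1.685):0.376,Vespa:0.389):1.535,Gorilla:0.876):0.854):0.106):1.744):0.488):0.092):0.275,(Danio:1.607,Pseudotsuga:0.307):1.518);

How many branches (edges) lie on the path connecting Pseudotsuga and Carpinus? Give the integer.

8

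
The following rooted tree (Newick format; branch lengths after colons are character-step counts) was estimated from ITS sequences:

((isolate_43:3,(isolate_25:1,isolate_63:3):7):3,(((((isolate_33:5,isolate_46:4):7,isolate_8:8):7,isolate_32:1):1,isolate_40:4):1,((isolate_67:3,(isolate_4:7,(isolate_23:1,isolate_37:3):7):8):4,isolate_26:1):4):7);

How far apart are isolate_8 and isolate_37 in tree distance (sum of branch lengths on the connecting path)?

The path runs isolate_8 → … → MRCA → … → isolate_37; the MRCA is the node subtending (((((isolate_33,isolate_46),isolate_8),isolate_32),isolate_40),((isolate_67,(isolate_4,(isolate_23,isolate_37))),isolate_26)).
Branch lengths along that path: 8 + 7 + 1 + 1 + 4 + 4 + 8 + 7 + 3 = 43.

43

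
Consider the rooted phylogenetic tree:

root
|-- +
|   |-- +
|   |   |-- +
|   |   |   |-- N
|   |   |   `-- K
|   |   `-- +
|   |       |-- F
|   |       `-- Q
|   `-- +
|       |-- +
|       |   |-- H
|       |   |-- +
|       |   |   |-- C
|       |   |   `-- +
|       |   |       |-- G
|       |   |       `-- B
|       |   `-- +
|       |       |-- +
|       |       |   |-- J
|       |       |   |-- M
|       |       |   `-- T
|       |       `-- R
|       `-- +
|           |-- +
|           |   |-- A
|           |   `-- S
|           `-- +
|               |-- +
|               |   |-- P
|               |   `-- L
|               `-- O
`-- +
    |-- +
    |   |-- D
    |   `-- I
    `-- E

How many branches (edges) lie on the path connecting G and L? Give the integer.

8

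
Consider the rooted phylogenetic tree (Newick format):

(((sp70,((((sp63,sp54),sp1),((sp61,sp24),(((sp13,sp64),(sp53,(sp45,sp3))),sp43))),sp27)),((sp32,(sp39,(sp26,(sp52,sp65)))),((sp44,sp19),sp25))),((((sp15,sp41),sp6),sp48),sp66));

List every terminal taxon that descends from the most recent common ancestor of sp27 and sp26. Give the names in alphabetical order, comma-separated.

sp1, sp13, sp19, sp24, sp25, sp26, sp27, sp3, sp32, sp39, sp43, sp44, sp45, sp52, sp53, sp54, sp61, sp63, sp64, sp65, sp70

Tracing sp27: it sits inside ((((sp63,sp54),sp1),((sp61,sp24),(((sp13,sp64),(sp53,(sp45,sp3))),sp43))),sp27).
Tracing sp26: it sits inside (sp26,(sp52,sp65)).
The smallest clade enclosing both is ((sp70,((((sp63,sp54),sp1),((sp61,sp24),(((sp13,sp64),(sp53,(sp45,sp3))),sp43))),sp27)),((sp32,(sp39,(sp26,(sp52,sp65)))),((sp44,sp19),sp25))); the answer is its 21 terminal taxa in alphabetical order.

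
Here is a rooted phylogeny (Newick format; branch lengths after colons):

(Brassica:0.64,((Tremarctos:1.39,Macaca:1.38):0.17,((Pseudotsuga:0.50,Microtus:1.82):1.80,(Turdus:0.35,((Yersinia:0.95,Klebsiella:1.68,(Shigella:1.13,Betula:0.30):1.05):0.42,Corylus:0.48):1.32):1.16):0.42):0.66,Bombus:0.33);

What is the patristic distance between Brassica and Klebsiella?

6.30

The path runs Brassica → … → MRCA → … → Klebsiella; the MRCA is the root of the tree.
Branch lengths along that path: 0.64 + 0.66 + 0.42 + 1.16 + 1.32 + 0.42 + 1.68 = 6.30.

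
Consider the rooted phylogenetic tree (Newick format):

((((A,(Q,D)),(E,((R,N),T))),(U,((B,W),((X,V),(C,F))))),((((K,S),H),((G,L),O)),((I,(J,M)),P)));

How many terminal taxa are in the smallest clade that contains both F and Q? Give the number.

14

The MRCA of F and Q is the node subtending (((A,(Q,D)),(E,((R,N),T))),(U,((B,W),((X,V),(C,F))))).
That clade contains 14 terminal taxa: A, B, C, D, E, F, N, Q, R, T, U, V, W, X.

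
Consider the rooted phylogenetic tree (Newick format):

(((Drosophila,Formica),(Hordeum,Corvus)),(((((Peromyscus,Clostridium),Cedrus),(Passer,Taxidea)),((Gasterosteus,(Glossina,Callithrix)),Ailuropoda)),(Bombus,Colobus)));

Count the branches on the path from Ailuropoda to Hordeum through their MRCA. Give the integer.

7

The MRCA of Ailuropoda and Hordeum is the root of the tree.
From Ailuropoda up to that node: 4 branches. From Hordeum up to the same node: 3 branches. Total: 4 + 3 = 7.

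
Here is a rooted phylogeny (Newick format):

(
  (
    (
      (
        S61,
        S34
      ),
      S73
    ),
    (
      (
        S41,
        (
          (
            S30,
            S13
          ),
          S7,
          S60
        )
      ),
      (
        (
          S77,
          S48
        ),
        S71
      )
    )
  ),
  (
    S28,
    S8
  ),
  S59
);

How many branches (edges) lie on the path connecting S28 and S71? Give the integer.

The MRCA of S28 and S71 is the root of the tree.
From S28 up to that node: 2 branches. From S71 up to the same node: 4 branches. Total: 2 + 4 = 6.

6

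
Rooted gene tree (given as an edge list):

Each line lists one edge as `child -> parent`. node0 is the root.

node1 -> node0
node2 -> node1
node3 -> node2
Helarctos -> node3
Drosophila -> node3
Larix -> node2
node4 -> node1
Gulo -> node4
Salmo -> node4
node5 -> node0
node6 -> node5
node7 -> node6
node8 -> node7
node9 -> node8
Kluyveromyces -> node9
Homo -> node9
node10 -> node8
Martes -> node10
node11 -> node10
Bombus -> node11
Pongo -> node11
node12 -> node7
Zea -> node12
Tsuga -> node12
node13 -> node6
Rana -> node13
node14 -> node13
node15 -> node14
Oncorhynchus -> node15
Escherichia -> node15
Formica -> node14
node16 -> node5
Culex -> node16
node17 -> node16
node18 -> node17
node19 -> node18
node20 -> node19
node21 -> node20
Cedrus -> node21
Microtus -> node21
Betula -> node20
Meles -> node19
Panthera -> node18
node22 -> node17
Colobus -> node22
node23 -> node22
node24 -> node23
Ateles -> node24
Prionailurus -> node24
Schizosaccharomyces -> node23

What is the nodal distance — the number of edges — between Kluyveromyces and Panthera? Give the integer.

The MRCA of Kluyveromyces and Panthera is the node subtending (((((Kluyveromyces,Homo),(Martes,(Bombus,Pongo))),(Zea,Tsuga)),(Rana,((Oncorhynchus,Escherichia),Formica))),(Culex,(((((Cedrus,Microtus),Betula),Meles),Panthera),(Colobus,((Ateles,Prionailurus),Schizosaccharomyces))))).
From Kluyveromyces up to that node: 5 branches. From Panthera up to the same node: 4 branches. Total: 5 + 4 = 9.

9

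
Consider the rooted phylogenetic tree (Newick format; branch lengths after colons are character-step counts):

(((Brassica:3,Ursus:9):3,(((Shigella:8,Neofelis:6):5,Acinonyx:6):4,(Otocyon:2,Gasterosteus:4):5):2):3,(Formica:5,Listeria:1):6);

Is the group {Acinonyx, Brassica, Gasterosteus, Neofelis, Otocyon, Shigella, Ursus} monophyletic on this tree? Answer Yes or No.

Yes

The most recent common ancestor of these taxa subtends ((Brassica,Ursus),(((Shigella,Neofelis),Acinonyx),(Otocyon,Gasterosteus))).
That clade has exactly 7 tips — every listed taxon and nothing else — so the group is monophyletic.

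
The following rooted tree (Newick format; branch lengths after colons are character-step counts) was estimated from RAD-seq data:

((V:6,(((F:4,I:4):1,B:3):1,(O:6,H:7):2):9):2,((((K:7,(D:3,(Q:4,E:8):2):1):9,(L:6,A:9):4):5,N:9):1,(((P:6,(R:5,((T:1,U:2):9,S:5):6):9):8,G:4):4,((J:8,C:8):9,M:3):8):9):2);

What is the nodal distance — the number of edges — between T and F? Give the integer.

13

The MRCA of T and F is the root of the tree.
From T up to that node: 8 branches. From F up to the same node: 5 branches. Total: 8 + 5 = 13.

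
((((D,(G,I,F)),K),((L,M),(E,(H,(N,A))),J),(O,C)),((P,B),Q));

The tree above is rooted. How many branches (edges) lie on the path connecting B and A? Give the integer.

9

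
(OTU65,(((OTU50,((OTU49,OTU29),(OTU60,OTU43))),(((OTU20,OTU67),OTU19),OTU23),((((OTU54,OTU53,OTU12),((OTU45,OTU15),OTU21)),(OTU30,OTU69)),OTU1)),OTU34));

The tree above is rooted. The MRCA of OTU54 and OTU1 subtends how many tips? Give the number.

The MRCA of OTU54 and OTU1 is the node subtending ((((OTU54,OTU53,OTU12),((OTU45,OTU15),OTU21)),(OTU30,OTU69)),OTU1).
That clade contains 9 terminal taxa: OTU1, OTU12, OTU15, OTU21, OTU30, OTU45, OTU53, OTU54, OTU69.

9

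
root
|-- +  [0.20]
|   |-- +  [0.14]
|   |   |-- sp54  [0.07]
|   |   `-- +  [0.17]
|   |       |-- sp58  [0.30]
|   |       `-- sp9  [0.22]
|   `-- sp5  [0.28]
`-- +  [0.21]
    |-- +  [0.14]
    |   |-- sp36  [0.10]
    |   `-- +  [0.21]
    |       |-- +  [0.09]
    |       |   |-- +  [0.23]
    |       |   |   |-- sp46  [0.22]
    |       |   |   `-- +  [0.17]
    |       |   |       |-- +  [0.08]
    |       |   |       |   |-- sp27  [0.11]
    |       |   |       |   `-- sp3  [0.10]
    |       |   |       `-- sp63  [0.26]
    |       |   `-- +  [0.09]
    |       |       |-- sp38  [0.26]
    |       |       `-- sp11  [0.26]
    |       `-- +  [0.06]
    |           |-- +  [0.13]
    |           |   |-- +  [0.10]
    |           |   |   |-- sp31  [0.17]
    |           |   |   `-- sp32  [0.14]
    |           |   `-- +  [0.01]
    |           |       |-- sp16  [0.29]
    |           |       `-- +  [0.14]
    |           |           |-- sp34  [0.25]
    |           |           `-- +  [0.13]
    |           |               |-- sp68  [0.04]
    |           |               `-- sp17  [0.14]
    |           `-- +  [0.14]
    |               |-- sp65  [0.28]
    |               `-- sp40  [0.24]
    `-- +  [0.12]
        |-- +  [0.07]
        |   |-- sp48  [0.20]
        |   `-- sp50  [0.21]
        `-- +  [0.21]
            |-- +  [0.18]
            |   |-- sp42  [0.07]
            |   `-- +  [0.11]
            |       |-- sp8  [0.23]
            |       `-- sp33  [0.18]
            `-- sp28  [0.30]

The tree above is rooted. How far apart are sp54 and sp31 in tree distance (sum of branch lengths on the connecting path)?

The path runs sp54 → … → MRCA → … → sp31; the MRCA is the root of the tree.
Branch lengths along that path: 0.07 + 0.14 + 0.20 + 0.21 + 0.14 + 0.21 + 0.06 + 0.13 + 0.10 + 0.17 = 1.43.

1.43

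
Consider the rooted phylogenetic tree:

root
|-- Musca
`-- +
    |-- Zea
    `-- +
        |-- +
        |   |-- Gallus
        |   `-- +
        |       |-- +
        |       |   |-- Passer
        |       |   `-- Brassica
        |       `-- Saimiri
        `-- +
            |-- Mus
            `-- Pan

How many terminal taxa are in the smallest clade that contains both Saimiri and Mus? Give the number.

6

The MRCA of Saimiri and Mus is the node subtending ((Gallus,((Passer,Brassica),Saimiri)),(Mus,Pan)).
That clade contains 6 terminal taxa: Brassica, Gallus, Mus, Pan, Passer, Saimiri.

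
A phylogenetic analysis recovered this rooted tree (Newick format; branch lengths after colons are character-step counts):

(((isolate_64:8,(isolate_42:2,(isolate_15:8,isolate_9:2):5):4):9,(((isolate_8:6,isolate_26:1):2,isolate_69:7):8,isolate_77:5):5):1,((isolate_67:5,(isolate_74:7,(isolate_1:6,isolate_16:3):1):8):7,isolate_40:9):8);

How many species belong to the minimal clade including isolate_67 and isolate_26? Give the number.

The MRCA of isolate_67 and isolate_26 is the root, so the clade is the entire tree.
That clade contains 13 terminal taxa: isolate_1, isolate_15, isolate_16, isolate_26, isolate_40, isolate_42, isolate_64, isolate_67, isolate_69, isolate_74, isolate_77, isolate_8, isolate_9.

13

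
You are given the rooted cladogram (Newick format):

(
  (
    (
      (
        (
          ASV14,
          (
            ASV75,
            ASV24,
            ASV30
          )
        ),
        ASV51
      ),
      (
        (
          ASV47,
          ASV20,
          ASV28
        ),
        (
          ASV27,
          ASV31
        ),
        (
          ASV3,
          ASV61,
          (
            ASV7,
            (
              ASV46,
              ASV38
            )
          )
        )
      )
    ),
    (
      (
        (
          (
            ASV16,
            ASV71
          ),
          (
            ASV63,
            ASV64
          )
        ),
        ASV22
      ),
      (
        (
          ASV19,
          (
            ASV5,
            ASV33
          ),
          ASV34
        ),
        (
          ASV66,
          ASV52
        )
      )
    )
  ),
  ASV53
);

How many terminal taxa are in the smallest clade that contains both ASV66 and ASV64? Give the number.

11

The MRCA of ASV66 and ASV64 is the node subtending ((((ASV16,ASV71),(ASV63,ASV64)),ASV22),((ASV19,(ASV5,ASV33),ASV34),(ASV66,ASV52))).
That clade contains 11 terminal taxa: ASV16, ASV19, ASV22, ASV33, ASV34, ASV5, ASV52, ASV63, ASV64, ASV66, ASV71.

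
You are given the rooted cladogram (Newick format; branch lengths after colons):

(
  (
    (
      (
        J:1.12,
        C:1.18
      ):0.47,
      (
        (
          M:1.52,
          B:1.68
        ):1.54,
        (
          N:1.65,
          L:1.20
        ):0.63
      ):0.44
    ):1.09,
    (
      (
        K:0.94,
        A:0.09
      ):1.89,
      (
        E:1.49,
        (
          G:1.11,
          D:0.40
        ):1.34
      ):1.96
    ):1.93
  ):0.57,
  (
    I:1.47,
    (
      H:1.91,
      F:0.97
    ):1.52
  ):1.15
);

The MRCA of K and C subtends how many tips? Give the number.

11

The MRCA of K and C is the node subtending (((J,C),((M,B),(N,L))),((K,A),(E,(G,D)))).
That clade contains 11 terminal taxa: A, B, C, D, E, G, J, K, L, M, N.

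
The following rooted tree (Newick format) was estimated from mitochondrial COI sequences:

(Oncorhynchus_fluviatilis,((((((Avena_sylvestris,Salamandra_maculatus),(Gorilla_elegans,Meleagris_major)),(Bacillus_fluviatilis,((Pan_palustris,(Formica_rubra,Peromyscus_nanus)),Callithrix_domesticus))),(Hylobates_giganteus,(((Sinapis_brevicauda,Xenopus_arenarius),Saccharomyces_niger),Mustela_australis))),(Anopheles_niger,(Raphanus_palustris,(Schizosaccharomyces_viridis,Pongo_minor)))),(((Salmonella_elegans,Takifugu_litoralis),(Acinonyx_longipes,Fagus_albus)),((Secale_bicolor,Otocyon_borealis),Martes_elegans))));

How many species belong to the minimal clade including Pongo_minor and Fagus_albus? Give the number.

25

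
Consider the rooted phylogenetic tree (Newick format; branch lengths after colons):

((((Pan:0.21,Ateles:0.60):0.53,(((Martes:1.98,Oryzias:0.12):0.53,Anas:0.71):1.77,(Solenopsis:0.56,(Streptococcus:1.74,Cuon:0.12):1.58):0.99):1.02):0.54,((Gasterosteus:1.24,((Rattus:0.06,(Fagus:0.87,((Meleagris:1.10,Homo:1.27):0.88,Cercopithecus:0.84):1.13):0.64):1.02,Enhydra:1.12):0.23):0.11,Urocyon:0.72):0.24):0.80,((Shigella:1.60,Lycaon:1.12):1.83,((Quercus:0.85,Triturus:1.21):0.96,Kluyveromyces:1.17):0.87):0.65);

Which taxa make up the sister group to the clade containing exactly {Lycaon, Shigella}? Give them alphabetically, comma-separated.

The clade containing exactly {Lycaon, Shigella} attaches to the tree at the node subtending ((Shigella,Lycaon),((Quercus,Triturus),Kluyveromyces)).
The other lineage descending from that same node — the sister group — is ((Quercus,Triturus),Kluyveromyces); its 3 tips in alphabetical order are the answer.

Kluyveromyces, Quercus, Triturus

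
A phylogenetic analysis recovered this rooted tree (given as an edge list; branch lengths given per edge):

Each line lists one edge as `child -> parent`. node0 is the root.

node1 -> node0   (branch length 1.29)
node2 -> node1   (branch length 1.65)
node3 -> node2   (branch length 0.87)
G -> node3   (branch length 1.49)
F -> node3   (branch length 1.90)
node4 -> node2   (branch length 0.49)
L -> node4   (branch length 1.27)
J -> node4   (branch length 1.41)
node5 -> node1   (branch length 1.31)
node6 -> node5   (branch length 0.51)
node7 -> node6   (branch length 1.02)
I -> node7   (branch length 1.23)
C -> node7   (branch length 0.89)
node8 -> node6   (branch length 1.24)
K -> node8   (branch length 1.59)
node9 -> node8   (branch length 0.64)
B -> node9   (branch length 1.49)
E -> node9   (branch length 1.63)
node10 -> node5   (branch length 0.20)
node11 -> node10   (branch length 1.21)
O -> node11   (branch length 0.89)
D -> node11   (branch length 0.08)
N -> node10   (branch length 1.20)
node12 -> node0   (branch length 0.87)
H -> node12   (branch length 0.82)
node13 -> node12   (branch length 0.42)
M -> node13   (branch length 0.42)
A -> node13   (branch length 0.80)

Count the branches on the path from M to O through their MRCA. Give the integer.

8

The MRCA of M and O is the root of the tree.
From M up to that node: 3 branches. From O up to the same node: 5 branches. Total: 3 + 5 = 8.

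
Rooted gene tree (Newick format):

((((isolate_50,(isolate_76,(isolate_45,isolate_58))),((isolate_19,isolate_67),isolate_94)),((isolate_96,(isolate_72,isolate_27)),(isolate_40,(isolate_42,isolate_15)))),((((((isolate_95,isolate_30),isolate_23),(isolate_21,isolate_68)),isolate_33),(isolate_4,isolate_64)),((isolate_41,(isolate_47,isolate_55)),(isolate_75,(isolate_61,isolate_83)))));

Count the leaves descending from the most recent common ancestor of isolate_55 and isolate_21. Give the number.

14

The MRCA of isolate_55 and isolate_21 is the node subtending ((((((isolate_95,isolate_30),isolate_23),(isolate_21,isolate_68)),isolate_33),(isolate_4,isolate_64)),((isolate_41,(isolate_47,isolate_55)),(isolate_75,(isolate_61,isolate_83)))).
That clade contains 14 terminal taxa: isolate_21, isolate_23, isolate_30, isolate_33, isolate_4, isolate_41, isolate_47, isolate_55, isolate_61, isolate_64, isolate_68, isolate_75, isolate_83, isolate_95.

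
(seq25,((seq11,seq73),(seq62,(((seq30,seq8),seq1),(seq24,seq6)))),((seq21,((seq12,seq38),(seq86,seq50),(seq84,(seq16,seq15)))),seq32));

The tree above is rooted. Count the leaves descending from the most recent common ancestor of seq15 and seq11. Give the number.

The MRCA of seq15 and seq11 is the root, so the clade is the entire tree.
That clade contains 18 terminal taxa: seq1, seq11, seq12, seq15, seq16, seq21, seq24, seq25, seq30, seq32, seq38, seq50, seq6, seq62, seq73, seq8, seq84, seq86.

18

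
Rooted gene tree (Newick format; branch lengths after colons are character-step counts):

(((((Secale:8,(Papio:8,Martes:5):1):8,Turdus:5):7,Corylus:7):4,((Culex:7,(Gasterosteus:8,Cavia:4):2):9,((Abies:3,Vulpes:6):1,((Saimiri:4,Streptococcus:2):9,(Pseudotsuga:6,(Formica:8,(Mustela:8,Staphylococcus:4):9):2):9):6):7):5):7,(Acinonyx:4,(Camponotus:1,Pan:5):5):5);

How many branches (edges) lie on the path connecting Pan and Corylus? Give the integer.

6

The MRCA of Pan and Corylus is the root of the tree.
From Pan up to that node: 3 branches. From Corylus up to the same node: 3 branches. Total: 3 + 3 = 6.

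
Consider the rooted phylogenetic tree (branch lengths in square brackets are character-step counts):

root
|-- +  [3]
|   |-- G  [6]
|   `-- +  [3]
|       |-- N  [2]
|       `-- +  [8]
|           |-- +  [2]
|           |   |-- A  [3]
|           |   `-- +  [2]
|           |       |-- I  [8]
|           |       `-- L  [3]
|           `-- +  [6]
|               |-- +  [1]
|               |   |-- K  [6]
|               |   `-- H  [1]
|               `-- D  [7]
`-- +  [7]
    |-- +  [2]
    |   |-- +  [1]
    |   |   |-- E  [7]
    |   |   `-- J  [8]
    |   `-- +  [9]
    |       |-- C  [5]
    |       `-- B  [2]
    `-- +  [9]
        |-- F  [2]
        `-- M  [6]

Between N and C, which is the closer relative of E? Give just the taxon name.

C

The MRCA of E and C subtends ((E,J),(C,B)) (4 taxa).
The MRCA of E and N is the root, subtending the entire tree (14 taxa).
The first is nested inside the second, so E shares a more recent common ancestor with C.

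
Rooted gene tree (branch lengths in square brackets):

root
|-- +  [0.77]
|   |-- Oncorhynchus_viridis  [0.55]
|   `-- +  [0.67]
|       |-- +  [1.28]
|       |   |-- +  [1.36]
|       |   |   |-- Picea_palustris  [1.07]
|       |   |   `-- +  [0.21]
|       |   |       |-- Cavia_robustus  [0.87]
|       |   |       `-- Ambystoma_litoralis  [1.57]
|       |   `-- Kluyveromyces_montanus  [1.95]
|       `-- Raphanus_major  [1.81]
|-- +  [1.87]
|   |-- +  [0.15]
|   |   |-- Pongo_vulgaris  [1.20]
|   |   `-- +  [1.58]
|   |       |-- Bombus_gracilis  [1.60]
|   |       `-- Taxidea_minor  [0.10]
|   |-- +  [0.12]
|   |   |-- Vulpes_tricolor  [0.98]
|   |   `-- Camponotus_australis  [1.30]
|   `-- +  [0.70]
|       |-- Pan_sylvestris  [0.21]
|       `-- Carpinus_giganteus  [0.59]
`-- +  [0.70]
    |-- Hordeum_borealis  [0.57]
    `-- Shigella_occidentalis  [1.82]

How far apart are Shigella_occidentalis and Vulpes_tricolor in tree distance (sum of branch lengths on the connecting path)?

The path runs Shigella_occidentalis → … → MRCA → … → Vulpes_tricolor; the MRCA is the root of the tree.
Branch lengths along that path: 1.82 + 0.70 + 1.87 + 0.12 + 0.98 = 5.49.

5.49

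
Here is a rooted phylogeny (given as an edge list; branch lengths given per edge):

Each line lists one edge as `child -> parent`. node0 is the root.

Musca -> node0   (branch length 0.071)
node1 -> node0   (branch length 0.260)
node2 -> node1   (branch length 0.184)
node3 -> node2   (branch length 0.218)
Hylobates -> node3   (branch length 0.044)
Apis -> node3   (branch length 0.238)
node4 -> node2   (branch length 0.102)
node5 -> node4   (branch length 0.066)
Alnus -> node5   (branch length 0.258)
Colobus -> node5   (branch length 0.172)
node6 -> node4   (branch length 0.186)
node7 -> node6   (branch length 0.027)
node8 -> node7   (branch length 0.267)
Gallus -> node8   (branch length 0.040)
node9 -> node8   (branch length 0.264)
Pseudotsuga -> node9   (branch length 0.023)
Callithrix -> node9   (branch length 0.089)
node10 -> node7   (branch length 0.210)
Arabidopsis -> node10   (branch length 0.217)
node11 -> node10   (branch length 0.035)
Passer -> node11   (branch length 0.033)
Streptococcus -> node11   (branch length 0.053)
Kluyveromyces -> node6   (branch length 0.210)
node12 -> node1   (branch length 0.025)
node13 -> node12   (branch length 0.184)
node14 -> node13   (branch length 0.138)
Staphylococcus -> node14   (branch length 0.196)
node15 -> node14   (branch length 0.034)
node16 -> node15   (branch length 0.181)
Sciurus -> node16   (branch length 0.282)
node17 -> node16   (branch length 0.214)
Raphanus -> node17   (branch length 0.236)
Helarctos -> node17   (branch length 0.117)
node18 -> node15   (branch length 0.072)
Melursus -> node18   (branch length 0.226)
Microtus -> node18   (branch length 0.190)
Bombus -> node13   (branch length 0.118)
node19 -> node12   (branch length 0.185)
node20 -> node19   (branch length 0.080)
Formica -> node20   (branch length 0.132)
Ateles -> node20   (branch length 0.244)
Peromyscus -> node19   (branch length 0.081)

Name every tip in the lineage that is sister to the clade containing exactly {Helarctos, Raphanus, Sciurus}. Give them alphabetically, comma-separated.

The clade containing exactly {Helarctos, Raphanus, Sciurus} attaches to the tree at the node subtending ((Sciurus,(Raphanus,Helarctos)),(Melursus,Microtus)).
The other lineage descending from that same node — the sister group — is (Melursus,Microtus); its 2 tips in alphabetical order are the answer.

Melursus, Microtus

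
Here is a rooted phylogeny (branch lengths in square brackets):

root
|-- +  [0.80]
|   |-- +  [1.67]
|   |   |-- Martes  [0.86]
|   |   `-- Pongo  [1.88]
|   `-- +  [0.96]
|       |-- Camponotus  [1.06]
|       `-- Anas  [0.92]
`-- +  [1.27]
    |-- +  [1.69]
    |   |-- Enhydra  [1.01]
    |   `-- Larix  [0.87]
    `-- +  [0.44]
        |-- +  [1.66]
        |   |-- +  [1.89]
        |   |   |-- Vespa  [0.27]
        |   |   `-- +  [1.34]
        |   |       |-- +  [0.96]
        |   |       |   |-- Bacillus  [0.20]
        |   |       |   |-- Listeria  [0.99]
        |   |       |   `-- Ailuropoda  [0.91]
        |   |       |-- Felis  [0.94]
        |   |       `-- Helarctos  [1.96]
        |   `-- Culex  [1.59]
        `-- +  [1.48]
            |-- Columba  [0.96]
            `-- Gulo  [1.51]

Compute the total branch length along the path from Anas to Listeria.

11.23

The path runs Anas → … → MRCA → … → Listeria; the MRCA is the root of the tree.
Branch lengths along that path: 0.92 + 0.96 + 0.80 + 1.27 + 0.44 + 1.66 + 1.89 + 1.34 + 0.96 + 0.99 = 11.23.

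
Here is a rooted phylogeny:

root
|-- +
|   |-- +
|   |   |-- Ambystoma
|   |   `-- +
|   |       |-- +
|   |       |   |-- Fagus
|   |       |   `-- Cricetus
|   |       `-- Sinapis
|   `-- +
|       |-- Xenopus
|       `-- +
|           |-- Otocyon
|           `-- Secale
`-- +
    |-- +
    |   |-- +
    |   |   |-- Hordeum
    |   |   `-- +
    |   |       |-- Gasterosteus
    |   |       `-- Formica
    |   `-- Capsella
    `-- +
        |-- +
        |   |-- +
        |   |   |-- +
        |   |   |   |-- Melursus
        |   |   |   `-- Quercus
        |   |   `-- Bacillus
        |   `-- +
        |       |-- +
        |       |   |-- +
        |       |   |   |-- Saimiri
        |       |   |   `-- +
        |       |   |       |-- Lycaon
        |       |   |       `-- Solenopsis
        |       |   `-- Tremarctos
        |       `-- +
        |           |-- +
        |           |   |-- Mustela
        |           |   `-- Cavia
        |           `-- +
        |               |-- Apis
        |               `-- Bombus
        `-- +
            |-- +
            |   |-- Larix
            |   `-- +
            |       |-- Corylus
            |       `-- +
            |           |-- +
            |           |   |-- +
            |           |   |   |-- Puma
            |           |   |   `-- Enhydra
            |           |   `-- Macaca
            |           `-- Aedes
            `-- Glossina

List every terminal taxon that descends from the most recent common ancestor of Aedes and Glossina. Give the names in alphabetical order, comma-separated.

Aedes, Corylus, Enhydra, Glossina, Larix, Macaca, Puma

Tracing Aedes: it sits inside (((Puma,Enhydra),Macaca),Aedes).
Tracing Glossina: it sits inside ((Larix,(Corylus,(((Puma,Enhydra),Macaca),Aedes))),Glossina).
The smallest clade enclosing both is ((Larix,(Corylus,(((Puma,Enhydra),Macaca),Aedes))),Glossina); the answer is its 7 terminal taxa in alphabetical order.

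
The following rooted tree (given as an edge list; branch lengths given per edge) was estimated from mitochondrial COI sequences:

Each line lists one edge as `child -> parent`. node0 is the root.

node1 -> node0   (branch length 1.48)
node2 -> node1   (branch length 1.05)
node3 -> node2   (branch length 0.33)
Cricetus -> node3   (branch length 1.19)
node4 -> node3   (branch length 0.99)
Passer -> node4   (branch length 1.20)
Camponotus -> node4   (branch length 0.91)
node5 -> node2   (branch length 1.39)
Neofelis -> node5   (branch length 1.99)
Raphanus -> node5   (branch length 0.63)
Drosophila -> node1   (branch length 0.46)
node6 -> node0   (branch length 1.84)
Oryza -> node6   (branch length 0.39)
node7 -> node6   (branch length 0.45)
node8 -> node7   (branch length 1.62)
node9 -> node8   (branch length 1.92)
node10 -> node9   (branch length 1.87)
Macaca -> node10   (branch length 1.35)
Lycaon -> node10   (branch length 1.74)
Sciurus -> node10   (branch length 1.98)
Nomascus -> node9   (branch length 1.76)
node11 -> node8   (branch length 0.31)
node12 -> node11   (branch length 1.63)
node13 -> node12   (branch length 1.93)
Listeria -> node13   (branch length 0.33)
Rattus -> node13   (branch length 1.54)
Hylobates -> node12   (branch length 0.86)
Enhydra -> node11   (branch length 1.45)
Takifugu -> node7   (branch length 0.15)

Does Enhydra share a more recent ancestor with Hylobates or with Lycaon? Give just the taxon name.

The MRCA of Enhydra and Hylobates subtends (((Listeria,Rattus),Hylobates),Enhydra) (4 taxa).
The MRCA of Enhydra and Lycaon subtends (((Macaca,Lycaon,Sciurus),Nomascus),(((Listeria,Rattus),Hylobates),Enhydra)) (8 taxa).
The first is nested inside the second, so Enhydra shares a more recent common ancestor with Hylobates.

Hylobates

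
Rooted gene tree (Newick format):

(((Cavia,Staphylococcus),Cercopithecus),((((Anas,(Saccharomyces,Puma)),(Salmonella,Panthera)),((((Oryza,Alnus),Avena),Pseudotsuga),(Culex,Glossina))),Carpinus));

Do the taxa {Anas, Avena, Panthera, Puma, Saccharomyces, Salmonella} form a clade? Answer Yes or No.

No

The MRCA of the listed taxa subtends (((Anas,(Saccharomyces,Puma)),(Salmonella,Panthera)),((((Oryza,Alnus),Avena),Pseudotsuga),(Culex,Glossina))).
That clade also contains Alnus, Culex, Glossina, Oryza, Pseudotsuga, which are not in the proposed group, so the group is not monophyletic.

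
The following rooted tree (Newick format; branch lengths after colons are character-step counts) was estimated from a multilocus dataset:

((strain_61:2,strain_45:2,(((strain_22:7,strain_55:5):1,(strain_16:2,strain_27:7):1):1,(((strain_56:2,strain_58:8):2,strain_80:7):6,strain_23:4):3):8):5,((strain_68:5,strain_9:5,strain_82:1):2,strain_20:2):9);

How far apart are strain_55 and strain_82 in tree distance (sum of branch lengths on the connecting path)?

32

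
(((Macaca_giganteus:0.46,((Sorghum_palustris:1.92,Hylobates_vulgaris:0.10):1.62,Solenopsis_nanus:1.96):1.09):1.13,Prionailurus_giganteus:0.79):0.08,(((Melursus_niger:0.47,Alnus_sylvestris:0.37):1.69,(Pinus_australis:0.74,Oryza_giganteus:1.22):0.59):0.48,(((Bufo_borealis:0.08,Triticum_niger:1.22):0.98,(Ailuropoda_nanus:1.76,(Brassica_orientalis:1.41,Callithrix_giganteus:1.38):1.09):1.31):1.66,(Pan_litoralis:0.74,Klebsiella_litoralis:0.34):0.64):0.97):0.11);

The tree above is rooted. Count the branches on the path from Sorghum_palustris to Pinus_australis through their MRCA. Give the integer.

The MRCA of Sorghum_palustris and Pinus_australis is the root of the tree.
From Sorghum_palustris up to that node: 5 branches. From Pinus_australis up to the same node: 4 branches. Total: 5 + 4 = 9.

9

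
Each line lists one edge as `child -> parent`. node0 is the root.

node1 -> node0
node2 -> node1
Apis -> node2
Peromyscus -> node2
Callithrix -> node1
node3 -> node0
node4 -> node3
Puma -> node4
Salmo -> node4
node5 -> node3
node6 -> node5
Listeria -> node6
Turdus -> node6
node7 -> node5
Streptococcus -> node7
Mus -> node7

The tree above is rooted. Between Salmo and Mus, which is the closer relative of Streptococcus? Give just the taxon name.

The MRCA of Streptococcus and Mus subtends (Streptococcus,Mus) (2 taxa).
The MRCA of Streptococcus and Salmo subtends ((Puma,Salmo),((Listeria,Turdus),(Streptococcus,Mus))) (6 taxa).
The first is nested inside the second, so Streptococcus shares a more recent common ancestor with Mus.

Mus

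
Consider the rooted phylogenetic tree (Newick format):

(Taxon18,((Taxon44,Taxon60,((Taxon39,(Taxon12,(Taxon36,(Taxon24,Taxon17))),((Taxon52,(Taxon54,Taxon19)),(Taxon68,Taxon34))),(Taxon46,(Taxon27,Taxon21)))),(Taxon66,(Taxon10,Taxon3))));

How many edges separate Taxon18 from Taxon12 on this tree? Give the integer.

7

The MRCA of Taxon18 and Taxon12 is the root of the tree.
From Taxon18 up to that node: 1 branch. From Taxon12 up to the same node: 6 branches. Total: 1 + 6 = 7.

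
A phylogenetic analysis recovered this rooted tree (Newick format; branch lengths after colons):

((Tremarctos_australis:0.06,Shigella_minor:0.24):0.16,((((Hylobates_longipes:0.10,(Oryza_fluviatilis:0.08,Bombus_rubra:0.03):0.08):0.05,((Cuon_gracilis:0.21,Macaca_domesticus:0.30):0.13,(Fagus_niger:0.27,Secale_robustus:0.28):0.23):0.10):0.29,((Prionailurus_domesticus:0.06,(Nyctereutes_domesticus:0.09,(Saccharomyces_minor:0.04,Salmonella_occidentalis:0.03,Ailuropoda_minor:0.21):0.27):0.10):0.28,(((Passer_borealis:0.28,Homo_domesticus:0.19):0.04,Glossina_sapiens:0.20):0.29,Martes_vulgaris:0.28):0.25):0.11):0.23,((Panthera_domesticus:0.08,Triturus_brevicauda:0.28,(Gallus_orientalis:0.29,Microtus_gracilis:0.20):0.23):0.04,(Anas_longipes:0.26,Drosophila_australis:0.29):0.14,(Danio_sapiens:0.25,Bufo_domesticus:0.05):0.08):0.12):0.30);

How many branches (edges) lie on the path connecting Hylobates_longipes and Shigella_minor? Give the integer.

The MRCA of Hylobates_longipes and Shigella_minor is the root of the tree.
From Hylobates_longipes up to that node: 5 branches. From Shigella_minor up to the same node: 2 branches. Total: 5 + 2 = 7.

7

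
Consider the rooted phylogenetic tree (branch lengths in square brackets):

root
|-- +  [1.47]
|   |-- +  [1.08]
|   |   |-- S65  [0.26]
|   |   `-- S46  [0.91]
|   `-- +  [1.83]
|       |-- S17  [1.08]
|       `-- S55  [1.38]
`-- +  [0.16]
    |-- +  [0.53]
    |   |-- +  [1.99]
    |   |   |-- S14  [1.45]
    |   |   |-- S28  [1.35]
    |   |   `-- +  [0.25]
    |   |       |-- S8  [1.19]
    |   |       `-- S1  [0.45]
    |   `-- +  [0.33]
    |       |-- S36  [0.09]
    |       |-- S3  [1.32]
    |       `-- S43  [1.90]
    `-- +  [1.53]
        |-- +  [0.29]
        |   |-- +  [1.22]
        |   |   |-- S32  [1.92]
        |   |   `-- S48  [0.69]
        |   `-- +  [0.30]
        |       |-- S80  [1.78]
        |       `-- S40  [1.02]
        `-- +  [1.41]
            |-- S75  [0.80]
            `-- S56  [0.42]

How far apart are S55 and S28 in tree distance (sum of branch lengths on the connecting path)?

8.71

The path runs S55 → … → MRCA → … → S28; the MRCA is the root of the tree.
Branch lengths along that path: 1.38 + 1.83 + 1.47 + 0.16 + 0.53 + 1.99 + 1.35 = 8.71.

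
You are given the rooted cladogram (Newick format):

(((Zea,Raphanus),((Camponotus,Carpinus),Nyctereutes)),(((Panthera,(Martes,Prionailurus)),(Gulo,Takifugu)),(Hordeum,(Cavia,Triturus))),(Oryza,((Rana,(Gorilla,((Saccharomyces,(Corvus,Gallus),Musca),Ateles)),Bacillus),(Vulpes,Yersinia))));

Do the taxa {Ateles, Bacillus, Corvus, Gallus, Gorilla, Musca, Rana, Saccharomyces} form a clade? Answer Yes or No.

The most recent common ancestor of these taxa subtends (Rana,(Gorilla,((Saccharomyces,(Corvus,Gallus),Musca),Ateles)),Bacillus).
That clade has exactly 8 tips — every listed taxon and nothing else — so the group is monophyletic.

Yes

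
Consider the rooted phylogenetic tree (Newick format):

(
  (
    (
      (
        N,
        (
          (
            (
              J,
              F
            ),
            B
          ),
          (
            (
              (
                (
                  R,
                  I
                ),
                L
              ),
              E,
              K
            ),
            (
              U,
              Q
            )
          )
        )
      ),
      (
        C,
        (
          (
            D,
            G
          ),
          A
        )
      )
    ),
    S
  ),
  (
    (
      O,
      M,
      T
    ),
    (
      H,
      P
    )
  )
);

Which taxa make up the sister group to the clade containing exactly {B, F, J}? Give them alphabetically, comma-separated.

The clade containing exactly {B, F, J} attaches to the tree at the node subtending (((J,F),B),((((R,I),L),E,K),(U,Q))).
The other lineage descending from that same node — the sister group — is ((((R,I),L),E,K),(U,Q)); its 7 tips in alphabetical order are the answer.

E, I, K, L, Q, R, U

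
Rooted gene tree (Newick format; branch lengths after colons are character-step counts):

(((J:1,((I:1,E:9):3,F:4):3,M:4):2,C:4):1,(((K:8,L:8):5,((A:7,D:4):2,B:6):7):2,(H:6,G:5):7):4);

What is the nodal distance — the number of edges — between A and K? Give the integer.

5

The MRCA of A and K is the node subtending ((K,L),((A,D),B)).
From A up to that node: 3 branches. From K up to the same node: 2 branches. Total: 3 + 2 = 5.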